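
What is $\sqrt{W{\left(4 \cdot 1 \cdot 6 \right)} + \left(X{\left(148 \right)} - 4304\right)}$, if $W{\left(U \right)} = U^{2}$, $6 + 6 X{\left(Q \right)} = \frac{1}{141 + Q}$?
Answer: $\frac{i \sqrt{38796510}}{102} \approx 61.066 i$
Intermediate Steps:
$X{\left(Q \right)} = -1 + \frac{1}{6 \left(141 + Q\right)}$
$\sqrt{W{\left(4 \cdot 1 \cdot 6 \right)} + \left(X{\left(148 \right)} - 4304\right)} = \sqrt{\left(4 \cdot 1 \cdot 6\right)^{2} - \left(4304 - \frac{- \frac{845}{6} - 148}{141 + 148}\right)} = \sqrt{\left(4 \cdot 6\right)^{2} - \left(4304 - \frac{- \frac{845}{6} - 148}{289}\right)} = \sqrt{24^{2} + \left(\frac{1}{289} \left(- \frac{1733}{6}\right) - 4304\right)} = \sqrt{576 - \frac{7464869}{1734}} = \sqrt{- \frac{6466085}{1734}} = \frac{i \sqrt{38796510}}{102}$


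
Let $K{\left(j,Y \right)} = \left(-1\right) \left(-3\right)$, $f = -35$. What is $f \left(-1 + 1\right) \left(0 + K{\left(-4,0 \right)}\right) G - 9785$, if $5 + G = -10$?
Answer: $-9785$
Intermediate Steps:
$G = -15$ ($G = -5 - 10 = -15$)
$K{\left(j,Y \right)} = 3$
$f \left(-1 + 1\right) \left(0 + K{\left(-4,0 \right)}\right) G - 9785 = - 35 \left(-1 + 1\right) \left(0 + 3\right) \left(-15\right) - 9785 = - 35 \cdot 0 \cdot 3 \left(-15\right) - 9785 = \left(-35\right) 0 \left(-15\right) - 9785 = 0 \left(-15\right) - 9785 = 0 - 9785 = -9785$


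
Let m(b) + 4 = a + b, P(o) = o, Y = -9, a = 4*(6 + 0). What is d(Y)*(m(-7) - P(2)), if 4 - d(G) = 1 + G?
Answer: 132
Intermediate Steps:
a = 24 (a = 4*6 = 24)
d(G) = 3 - G (d(G) = 4 - (1 + G) = 4 + (-1 - G) = 3 - G)
m(b) = 20 + b (m(b) = -4 + (24 + b) = 20 + b)
d(Y)*(m(-7) - P(2)) = (3 - 1*(-9))*((20 - 7) - 1*2) = (3 + 9)*(13 - 2) = 12*11 = 132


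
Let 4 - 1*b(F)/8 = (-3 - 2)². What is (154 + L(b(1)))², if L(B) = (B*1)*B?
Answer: 805310884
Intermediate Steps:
b(F) = -168 (b(F) = 32 - 8*(-3 - 2)² = 32 - 8*(-5)² = 32 - 8*25 = 32 - 200 = -168)
L(B) = B² (L(B) = B*B = B²)
(154 + L(b(1)))² = (154 + (-168)²)² = (154 + 28224)² = 28378² = 805310884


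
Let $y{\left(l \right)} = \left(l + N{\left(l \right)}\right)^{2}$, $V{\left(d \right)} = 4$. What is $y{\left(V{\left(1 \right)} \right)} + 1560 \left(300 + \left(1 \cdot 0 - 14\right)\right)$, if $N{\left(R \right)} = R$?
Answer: $446224$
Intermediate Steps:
$y{\left(l \right)} = 4 l^{2}$ ($y{\left(l \right)} = \left(l + l\right)^{2} = \left(2 l\right)^{2} = 4 l^{2}$)
$y{\left(V{\left(1 \right)} \right)} + 1560 \left(300 + \left(1 \cdot 0 - 14\right)\right) = 4 \cdot 4^{2} + 1560 \left(300 + \left(1 \cdot 0 - 14\right)\right) = 4 \cdot 16 + 1560 \left(300 + \left(0 - 14\right)\right) = 64 + 1560 \left(300 - 14\right) = 64 + 1560 \cdot 286 = 64 + 446160 = 446224$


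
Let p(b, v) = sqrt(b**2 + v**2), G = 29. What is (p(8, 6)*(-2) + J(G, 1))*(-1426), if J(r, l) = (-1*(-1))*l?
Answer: 27094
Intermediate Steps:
J(r, l) = l (J(r, l) = 1*l = l)
(p(8, 6)*(-2) + J(G, 1))*(-1426) = (sqrt(8**2 + 6**2)*(-2) + 1)*(-1426) = (sqrt(64 + 36)*(-2) + 1)*(-1426) = (sqrt(100)*(-2) + 1)*(-1426) = (10*(-2) + 1)*(-1426) = (-20 + 1)*(-1426) = -19*(-1426) = 27094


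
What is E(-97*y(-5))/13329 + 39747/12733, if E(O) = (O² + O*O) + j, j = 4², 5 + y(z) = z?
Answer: 8163650297/56572719 ≈ 144.30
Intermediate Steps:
y(z) = -5 + z
j = 16
E(O) = 16 + 2*O² (E(O) = (O² + O*O) + 16 = (O² + O²) + 16 = 2*O² + 16 = 16 + 2*O²)
E(-97*y(-5))/13329 + 39747/12733 = (16 + 2*(-97*(-5 - 5))²)/13329 + 39747/12733 = (16 + 2*(-97*(-10))²)*(1/13329) + 39747*(1/12733) = (16 + 2*970²)*(1/13329) + 39747/12733 = (16 + 2*940900)*(1/13329) + 39747/12733 = (16 + 1881800)*(1/13329) + 39747/12733 = 1881816*(1/13329) + 39747/12733 = 627272/4443 + 39747/12733 = 8163650297/56572719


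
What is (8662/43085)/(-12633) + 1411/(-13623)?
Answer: -85346127809/823877875835 ≈ -0.10359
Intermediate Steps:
(8662/43085)/(-12633) + 1411/(-13623) = (8662*(1/43085))*(-1/12633) + 1411*(-1/13623) = (8662/43085)*(-1/12633) - 1411/13623 = -8662/544292805 - 1411/13623 = -85346127809/823877875835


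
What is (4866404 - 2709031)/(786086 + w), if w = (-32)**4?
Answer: 2157373/1834662 ≈ 1.1759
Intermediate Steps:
w = 1048576
(4866404 - 2709031)/(786086 + w) = (4866404 - 2709031)/(786086 + 1048576) = 2157373/1834662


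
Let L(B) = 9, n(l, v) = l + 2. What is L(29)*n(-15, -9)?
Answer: -117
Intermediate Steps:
n(l, v) = 2 + l
L(29)*n(-15, -9) = 9*(2 - 15) = 9*(-13) = -117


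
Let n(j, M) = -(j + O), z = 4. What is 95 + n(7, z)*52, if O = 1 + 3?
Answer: -477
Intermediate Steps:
O = 4
n(j, M) = -4 - j (n(j, M) = -(j + 4) = -(4 + j) = -4 - j)
95 + n(7, z)*52 = 95 + (-4 - 1*7)*52 = 95 + (-4 - 7)*52 = 95 - 11*52 = 95 - 572 = -477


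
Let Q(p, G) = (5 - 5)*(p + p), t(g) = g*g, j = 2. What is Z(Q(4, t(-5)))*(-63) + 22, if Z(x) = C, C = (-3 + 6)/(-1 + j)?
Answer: -167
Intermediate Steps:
t(g) = g**2
Q(p, G) = 0 (Q(p, G) = 0*(2*p) = 0)
C = 3 (C = (-3 + 6)/(-1 + 2) = 3/1 = 3*1 = 3)
Z(x) = 3
Z(Q(4, t(-5)))*(-63) + 22 = 3*(-63) + 22 = -189 + 22 = -167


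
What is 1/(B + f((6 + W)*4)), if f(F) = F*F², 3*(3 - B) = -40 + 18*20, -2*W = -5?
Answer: 3/117601 ≈ 2.5510e-5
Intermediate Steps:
W = 5/2 (W = -½*(-5) = 5/2 ≈ 2.5000)
B = -311/3 (B = 3 - (-40 + 18*20)/3 = 3 - (-40 + 360)/3 = 3 - ⅓*320 = 3 - 320/3 = -311/3 ≈ -103.67)
f(F) = F³
1/(B + f((6 + W)*4)) = 1/(-311/3 + ((6 + 5/2)*4)³) = 1/(-311/3 + ((17/2)*4)³) = 1/(-311/3 + 34³) = 1/(-311/3 + 39304) = 1/(117601/3) = 3/117601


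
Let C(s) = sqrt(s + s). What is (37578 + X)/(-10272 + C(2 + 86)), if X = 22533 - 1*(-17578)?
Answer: -49876338/6594613 - 77689*sqrt(11)/26378452 ≈ -7.5730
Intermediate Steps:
C(s) = sqrt(2)*sqrt(s) (C(s) = sqrt(2*s) = sqrt(2)*sqrt(s))
X = 40111 (X = 22533 + 17578 = 40111)
(37578 + X)/(-10272 + C(2 + 86)) = (37578 + 40111)/(-10272 + sqrt(2)*sqrt(2 + 86)) = 77689/(-10272 + sqrt(2)*sqrt(88)) = 77689/(-10272 + sqrt(2)*(2*sqrt(22))) = 77689/(-10272 + 4*sqrt(11))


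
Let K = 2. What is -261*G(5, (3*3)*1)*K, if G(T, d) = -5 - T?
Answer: 5220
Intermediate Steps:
-261*G(5, (3*3)*1)*K = -261*(-5 - 1*5)*2 = -261*(-5 - 5)*2 = -(-2610)*2 = -261*(-20) = 5220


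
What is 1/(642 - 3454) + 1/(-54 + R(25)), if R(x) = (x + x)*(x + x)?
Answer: 183/3439076 ≈ 5.3212e-5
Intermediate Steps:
R(x) = 4*x**2 (R(x) = (2*x)*(2*x) = 4*x**2)
1/(642 - 3454) + 1/(-54 + R(25)) = 1/(642 - 3454) + 1/(-54 + 4*25**2) = 1/(-2812) + 1/(-54 + 4*625) = -1/2812 + 1/(-54 + 2500) = -1/2812 + 1/2446 = 183/3439076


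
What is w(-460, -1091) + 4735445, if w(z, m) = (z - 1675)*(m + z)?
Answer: 8046830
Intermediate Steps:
w(z, m) = (-1675 + z)*(m + z)
w(-460, -1091) + 4735445 = ((-460)² - 1675*(-1091) - 1675*(-460) - 1091*(-460)) + 4735445 = (211600 + 1827425 + 770500 + 501860) + 4735445 = 3311385 + 4735445 = 8046830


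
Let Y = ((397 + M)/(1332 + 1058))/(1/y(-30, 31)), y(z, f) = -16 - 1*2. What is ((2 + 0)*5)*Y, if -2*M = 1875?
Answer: 9729/239 ≈ 40.707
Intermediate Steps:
y(z, f) = -18 (y(z, f) = -16 - 2 = -18)
M = -1875/2 (M = -1/2*1875 = -1875/2 ≈ -937.50)
Y = 9729/2390 (Y = ((397 - 1875/2)/(1332 + 1058))/(1/(-18)) = (-1081/2/2390)/(-1/18) = -1081/2*1/2390*(-18) = -1081/4780*(-18) = 9729/2390 ≈ 4.0707)
((2 + 0)*5)*Y = ((2 + 0)*5)*(9729/2390) = (2*5)*(9729/2390) = 10*(9729/2390) = 9729/239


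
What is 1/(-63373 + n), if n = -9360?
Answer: -1/72733 ≈ -1.3749e-5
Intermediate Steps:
1/(-63373 + n) = 1/(-63373 - 9360) = 1/(-72733) = -1/72733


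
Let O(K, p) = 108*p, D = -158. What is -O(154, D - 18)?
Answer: 19008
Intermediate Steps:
-O(154, D - 18) = -108*(-158 - 18) = -108*(-176) = -1*(-19008) = 19008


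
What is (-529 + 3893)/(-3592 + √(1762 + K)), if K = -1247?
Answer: -12083488/12901949 - 3364*√515/12901949 ≈ -0.94248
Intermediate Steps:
(-529 + 3893)/(-3592 + √(1762 + K)) = (-529 + 3893)/(-3592 + √(1762 - 1247)) = 3364/(-3592 + √515)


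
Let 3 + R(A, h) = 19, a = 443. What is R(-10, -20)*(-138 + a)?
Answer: 4880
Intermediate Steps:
R(A, h) = 16 (R(A, h) = -3 + 19 = 16)
R(-10, -20)*(-138 + a) = 16*(-138 + 443) = 16*305 = 4880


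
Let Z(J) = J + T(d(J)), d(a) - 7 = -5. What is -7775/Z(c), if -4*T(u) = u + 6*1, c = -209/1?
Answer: 7775/211 ≈ 36.848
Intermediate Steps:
c = -209 (c = -209*1 = -209)
d(a) = 2 (d(a) = 7 - 5 = 2)
T(u) = -3/2 - u/4 (T(u) = -(u + 6*1)/4 = -(u + 6)/4 = -(6 + u)/4 = -3/2 - u/4)
Z(J) = -2 + J (Z(J) = J + (-3/2 - ¼*2) = J + (-3/2 - ½) = J - 2 = -2 + J)
-7775/Z(c) = -7775/(-2 - 209) = -7775/(-211) = -7775*(-1/211) = 7775/211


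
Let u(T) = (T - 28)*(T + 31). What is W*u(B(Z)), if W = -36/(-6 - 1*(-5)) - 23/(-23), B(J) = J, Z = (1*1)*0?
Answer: -32116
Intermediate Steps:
Z = 0 (Z = 1*0 = 0)
u(T) = (-28 + T)*(31 + T)
W = 37 (W = -36/(-6 + 5) - 23*(-1/23) = -36/(-1) + 1 = -36*(-1) + 1 = 36 + 1 = 37)
W*u(B(Z)) = 37*(-868 + 0² + 3*0) = 37*(-868 + 0 + 0) = 37*(-868) = -32116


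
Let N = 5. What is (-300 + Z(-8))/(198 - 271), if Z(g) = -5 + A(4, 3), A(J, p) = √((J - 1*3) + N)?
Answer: 305/73 - √6/73 ≈ 4.1445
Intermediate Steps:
A(J, p) = √(2 + J) (A(J, p) = √((J - 1*3) + 5) = √((J - 3) + 5) = √((-3 + J) + 5) = √(2 + J))
Z(g) = -5 + √6 (Z(g) = -5 + √(2 + 4) = -5 + √6)
(-300 + Z(-8))/(198 - 271) = (-300 + (-5 + √6))/(198 - 271) = (-305 + √6)/(-73) = (-305 + √6)*(-1/73) = 305/73 - √6/73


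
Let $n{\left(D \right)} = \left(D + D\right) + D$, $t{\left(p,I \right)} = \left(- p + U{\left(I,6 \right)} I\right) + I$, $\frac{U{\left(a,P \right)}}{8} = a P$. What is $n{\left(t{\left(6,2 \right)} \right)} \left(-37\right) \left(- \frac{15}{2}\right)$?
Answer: $156510$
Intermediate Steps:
$U{\left(a,P \right)} = 8 P a$ ($U{\left(a,P \right)} = 8 a P = 8 P a$)
$t{\left(p,I \right)} = I - p + 48 I^{2}$ ($t{\left(p,I \right)} = \left(- p + 8 \cdot 6 I I\right) + I = \left(- p + 48 I I\right) + I = \left(- p + 48 I^{2}\right) + I = I - p + 48 I^{2}$)
$n{\left(D \right)} = 3 D$ ($n{\left(D \right)} = 2 D + D = 3 D$)
$n{\left(t{\left(6,2 \right)} \right)} \left(-37\right) \left(- \frac{15}{2}\right) = 3 \left(2 - 6 + 48 \cdot 2^{2}\right) \left(-37\right) \left(- \frac{15}{2}\right) = 3 \left(2 - 6 + 48 \cdot 4\right) \left(-37\right) \left(\left(-15\right) \frac{1}{2}\right) = 3 \left(2 - 6 + 192\right) \left(-37\right) \left(- \frac{15}{2}\right) = 3 \cdot 188 \left(-37\right) \left(- \frac{15}{2}\right) = 564 \left(-37\right) \left(- \frac{15}{2}\right) = \left(-20868\right) \left(- \frac{15}{2}\right) = 156510$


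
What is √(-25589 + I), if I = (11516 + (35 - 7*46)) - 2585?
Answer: I*√16945 ≈ 130.17*I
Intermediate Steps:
I = 8644 (I = (11516 + (35 - 322)) - 2585 = (11516 - 287) - 2585 = 11229 - 2585 = 8644)
√(-25589 + I) = √(-25589 + 8644) = √(-16945) = I*√16945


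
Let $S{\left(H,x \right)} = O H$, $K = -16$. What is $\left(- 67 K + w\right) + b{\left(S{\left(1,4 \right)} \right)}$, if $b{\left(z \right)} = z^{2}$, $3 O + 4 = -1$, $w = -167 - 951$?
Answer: $- \frac{389}{9} \approx -43.222$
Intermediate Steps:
$w = -1118$ ($w = -167 - 951 = -1118$)
$O = - \frac{5}{3}$ ($O = - \frac{4}{3} + \frac{1}{3} \left(-1\right) = - \frac{4}{3} - \frac{1}{3} = - \frac{5}{3} \approx -1.6667$)
$S{\left(H,x \right)} = - \frac{5 H}{3}$
$\left(- 67 K + w\right) + b{\left(S{\left(1,4 \right)} \right)} = \left(\left(-67\right) \left(-16\right) - 1118\right) + \left(\left(- \frac{5}{3}\right) 1\right)^{2} = \left(1072 - 1118\right) + \left(- \frac{5}{3}\right)^{2} = -46 + \frac{25}{9} = - \frac{389}{9}$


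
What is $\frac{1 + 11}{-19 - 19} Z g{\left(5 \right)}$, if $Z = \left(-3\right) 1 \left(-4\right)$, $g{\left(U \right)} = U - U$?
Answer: $0$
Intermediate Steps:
$g{\left(U \right)} = 0$
$Z = 12$ ($Z = \left(-3\right) \left(-4\right) = 12$)
$\frac{1 + 11}{-19 - 19} Z g{\left(5 \right)} = \frac{1 + 11}{-19 - 19} \cdot 12 \cdot 0 = \frac{12}{-38} \cdot 12 \cdot 0 = 12 \left(- \frac{1}{38}\right) 12 \cdot 0 = \left(- \frac{6}{19}\right) 12 \cdot 0 = \left(- \frac{72}{19}\right) 0 = 0$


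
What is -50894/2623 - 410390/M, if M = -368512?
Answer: -8839298379/483303488 ≈ -18.289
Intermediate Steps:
-50894/2623 - 410390/M = -50894/2623 - 410390/(-368512) = -50894*1/2623 - 410390*(-1/368512) = -50894/2623 + 205195/184256 = -8839298379/483303488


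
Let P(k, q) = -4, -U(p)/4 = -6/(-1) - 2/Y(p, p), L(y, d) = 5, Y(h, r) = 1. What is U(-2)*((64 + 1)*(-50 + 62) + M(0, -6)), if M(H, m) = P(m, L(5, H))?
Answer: -12416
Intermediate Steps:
U(p) = -16 (U(p) = -4*(-6/(-1) - 2/1) = -4*(-6*(-1) - 2*1) = -4*(6 - 2) = -4*4 = -16)
M(H, m) = -4
U(-2)*((64 + 1)*(-50 + 62) + M(0, -6)) = -16*((64 + 1)*(-50 + 62) - 4) = -16*(65*12 - 4) = -16*(780 - 4) = -16*776 = -12416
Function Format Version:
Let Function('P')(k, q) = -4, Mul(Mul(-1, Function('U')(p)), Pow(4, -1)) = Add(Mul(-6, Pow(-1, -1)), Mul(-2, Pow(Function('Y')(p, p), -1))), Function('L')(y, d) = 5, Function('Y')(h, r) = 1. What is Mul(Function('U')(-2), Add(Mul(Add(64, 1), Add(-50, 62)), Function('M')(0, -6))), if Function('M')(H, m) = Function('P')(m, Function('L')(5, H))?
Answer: -12416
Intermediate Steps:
Function('U')(p) = -16 (Function('U')(p) = Mul(-4, Add(Mul(-6, Pow(-1, -1)), Mul(-2, Pow(1, -1)))) = Mul(-4, Add(Mul(-6, -1), Mul(-2, 1))) = Mul(-4, Add(6, -2)) = Mul(-4, 4) = -16)
Function('M')(H, m) = -4
Mul(Function('U')(-2), Add(Mul(Add(64, 1), Add(-50, 62)), Function('M')(0, -6))) = Mul(-16, Add(Mul(Add(64, 1), Add(-50, 62)), -4)) = Mul(-16, Add(Mul(65, 12), -4)) = Mul(-16, Add(780, -4)) = Mul(-16, 776) = -12416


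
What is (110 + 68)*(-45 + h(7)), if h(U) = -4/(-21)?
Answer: -167498/21 ≈ -7976.1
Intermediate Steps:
h(U) = 4/21 (h(U) = -4*(-1/21) = 4/21)
(110 + 68)*(-45 + h(7)) = (110 + 68)*(-45 + 4/21) = 178*(-941/21) = -167498/21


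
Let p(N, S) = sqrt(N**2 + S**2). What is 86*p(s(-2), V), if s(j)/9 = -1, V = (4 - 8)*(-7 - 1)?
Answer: 86*sqrt(1105) ≈ 2858.8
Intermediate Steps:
V = 32 (V = -4*(-8) = 32)
s(j) = -9 (s(j) = 9*(-1) = -9)
86*p(s(-2), V) = 86*sqrt((-9)**2 + 32**2) = 86*sqrt(81 + 1024) = 86*sqrt(1105)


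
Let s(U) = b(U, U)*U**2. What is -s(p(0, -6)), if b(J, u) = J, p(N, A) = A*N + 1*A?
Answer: 216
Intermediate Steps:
p(N, A) = A + A*N (p(N, A) = A*N + A = A + A*N)
s(U) = U**3 (s(U) = U*U**2 = U**3)
-s(p(0, -6)) = -(-6*(1 + 0))**3 = -(-6*1)**3 = -1*(-6)**3 = -1*(-216) = 216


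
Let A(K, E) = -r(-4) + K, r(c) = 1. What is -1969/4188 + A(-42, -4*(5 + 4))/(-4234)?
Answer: -4078331/8865996 ≈ -0.46000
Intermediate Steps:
A(K, E) = -1 + K (A(K, E) = -1*1 + K = -1 + K)
-1969/4188 + A(-42, -4*(5 + 4))/(-4234) = -1969/4188 + (-1 - 42)/(-4234) = -1969*1/4188 - 43*(-1/4234) = -1969/4188 + 43/4234 = -4078331/8865996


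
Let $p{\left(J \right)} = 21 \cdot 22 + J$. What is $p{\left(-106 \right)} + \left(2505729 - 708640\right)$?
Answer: $1797445$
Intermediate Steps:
$p{\left(J \right)} = 462 + J$
$p{\left(-106 \right)} + \left(2505729 - 708640\right) = \left(462 - 106\right) + \left(2505729 - 708640\right) = 356 + \left(2505729 - 708640\right) = 356 + 1797089 = 1797445$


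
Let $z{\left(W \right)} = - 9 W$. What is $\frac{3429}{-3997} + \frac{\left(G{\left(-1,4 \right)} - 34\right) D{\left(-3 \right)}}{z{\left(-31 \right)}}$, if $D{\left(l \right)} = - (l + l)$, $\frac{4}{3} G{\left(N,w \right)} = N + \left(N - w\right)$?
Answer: $- \frac{626666}{371721} \approx -1.6859$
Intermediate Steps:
$G{\left(N,w \right)} = - \frac{3 w}{4} + \frac{3 N}{2}$ ($G{\left(N,w \right)} = \frac{3 \left(N + \left(N - w\right)\right)}{4} = \frac{3 \left(- w + 2 N\right)}{4} = - \frac{3 w}{4} + \frac{3 N}{2}$)
$D{\left(l \right)} = - 2 l$
$\frac{3429}{-3997} + \frac{\left(G{\left(-1,4 \right)} - 34\right) D{\left(-3 \right)}}{z{\left(-31 \right)}} = \frac{3429}{-3997} + \frac{\left(\left(\left(- \frac{3}{4}\right) 4 + \frac{3}{2} \left(-1\right)\right) - 34\right) \left(\left(-2\right) \left(-3\right)\right)}{\left(-9\right) \left(-31\right)} = 3429 \left(- \frac{1}{3997}\right) + \frac{\left(\left(-3 - \frac{3}{2}\right) - 34\right) 6}{279} = - \frac{3429}{3997} + \left(- \frac{9}{2} - 34\right) 6 \cdot \frac{1}{279} = - \frac{3429}{3997} + \left(- \frac{77}{2}\right) 6 \cdot \frac{1}{279} = - \frac{3429}{3997} - \frac{77}{93} = - \frac{626666}{371721}$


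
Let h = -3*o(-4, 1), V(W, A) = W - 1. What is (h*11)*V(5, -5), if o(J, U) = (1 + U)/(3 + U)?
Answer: -66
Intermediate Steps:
V(W, A) = -1 + W
o(J, U) = (1 + U)/(3 + U)
h = -3/2 (h = -3*(1 + 1)/(3 + 1) = -3*2/4 = -3*1/2 = -3/2 ≈ -1.5000)
(h*11)*V(5, -5) = (-3/2*11)*(-1 + 5) = -33/2*4 = -66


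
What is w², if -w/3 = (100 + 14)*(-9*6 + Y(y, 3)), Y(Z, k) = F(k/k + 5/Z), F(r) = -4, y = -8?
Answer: 393466896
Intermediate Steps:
Y(Z, k) = -4
w = 19836 (w = -3*(100 + 14)*(-9*6 - 4) = -342*(-54 - 4) = -342*(-58) = -3*(-6612) = 19836)
w² = 19836² = 393466896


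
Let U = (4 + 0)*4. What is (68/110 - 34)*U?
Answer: -29376/55 ≈ -534.11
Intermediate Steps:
U = 16 (U = 4*4 = 16)
(68/110 - 34)*U = (68/110 - 34)*16 = (68*(1/110) - 34)*16 = (34/55 - 34)*16 = -1836/55*16 = -29376/55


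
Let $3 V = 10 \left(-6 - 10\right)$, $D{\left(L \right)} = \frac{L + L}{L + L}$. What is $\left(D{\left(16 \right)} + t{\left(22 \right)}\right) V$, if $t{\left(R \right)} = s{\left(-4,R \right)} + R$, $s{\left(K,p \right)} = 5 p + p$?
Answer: $- \frac{24800}{3} \approx -8266.7$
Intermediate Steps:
$D{\left(L \right)} = 1$ ($D{\left(L \right)} = \frac{2 L}{2 L} = 2 L \frac{1}{2 L} = 1$)
$s{\left(K,p \right)} = 6 p$
$V = - \frac{160}{3}$ ($V = \frac{10 \left(-6 - 10\right)}{3} = \frac{10 \left(-16\right)}{3} = \frac{1}{3} \left(-160\right) = - \frac{160}{3} \approx -53.333$)
$t{\left(R \right)} = 7 R$ ($t{\left(R \right)} = 6 R + R = 7 R$)
$\left(D{\left(16 \right)} + t{\left(22 \right)}\right) V = \left(1 + 7 \cdot 22\right) \left(- \frac{160}{3}\right) = \left(1 + 154\right) \left(- \frac{160}{3}\right) = 155 \left(- \frac{160}{3}\right) = - \frac{24800}{3}$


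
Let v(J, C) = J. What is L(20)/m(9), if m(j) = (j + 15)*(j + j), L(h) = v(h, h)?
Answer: 5/108 ≈ 0.046296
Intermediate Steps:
L(h) = h
m(j) = 2*j*(15 + j) (m(j) = (15 + j)*(2*j) = 2*j*(15 + j))
L(20)/m(9) = 20/((2*9*(15 + 9))) = 20/((2*9*24)) = 20/432 = 20*(1/432) = 5/108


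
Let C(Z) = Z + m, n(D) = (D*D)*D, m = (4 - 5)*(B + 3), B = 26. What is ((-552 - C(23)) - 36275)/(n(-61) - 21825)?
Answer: 36821/248806 ≈ 0.14799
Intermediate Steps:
m = -29 (m = (4 - 5)*(26 + 3) = -1*29 = -29)
n(D) = D³ (n(D) = D²*D = D³)
C(Z) = -29 + Z (C(Z) = Z - 29 = -29 + Z)
((-552 - C(23)) - 36275)/(n(-61) - 21825) = ((-552 - (-29 + 23)) - 36275)/((-61)³ - 21825) = ((-552 - 1*(-6)) - 36275)/(-226981 - 21825) = ((-552 + 6) - 36275)/(-248806) = (-546 - 36275)*(-1/248806) = -36821*(-1/248806) = 36821/248806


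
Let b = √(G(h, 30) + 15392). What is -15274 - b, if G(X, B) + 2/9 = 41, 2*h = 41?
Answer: -15274 - √138895/3 ≈ -15398.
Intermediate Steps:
h = 41/2 (h = (½)*41 = 41/2 ≈ 20.500)
G(X, B) = 367/9 (G(X, B) = -2/9 + 41 = 367/9)
b = √138895/3 (b = √(367/9 + 15392) = √(138895/9) = √138895/3 ≈ 124.23)
-15274 - b = -15274 - √138895/3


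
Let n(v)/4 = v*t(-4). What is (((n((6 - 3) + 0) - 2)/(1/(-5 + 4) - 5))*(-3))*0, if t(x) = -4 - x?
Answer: 0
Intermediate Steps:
n(v) = 0 (n(v) = 4*(v*(-4 - 1*(-4))) = 4*(v*(-4 + 4)) = 4*(v*0) = 4*0 = 0)
(((n((6 - 3) + 0) - 2)/(1/(-5 + 4) - 5))*(-3))*0 = (((0 - 2)/(1/(-5 + 4) - 5))*(-3))*0 = (-2/(1/(-1) - 5)*(-3))*0 = (-2/(-1 - 5)*(-3))*0 = (-2/(-6)*(-3))*0 = (-2*(-⅙)*(-3))*0 = ((⅓)*(-3))*0 = -1*0 = 0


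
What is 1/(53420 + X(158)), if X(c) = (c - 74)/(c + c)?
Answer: 79/4220201 ≈ 1.8719e-5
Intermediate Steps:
X(c) = (-74 + c)/(2*c) (X(c) = (-74 + c)/((2*c)) = (-74 + c)*(1/(2*c)) = (-74 + c)/(2*c))
1/(53420 + X(158)) = 1/(53420 + (½)*(-74 + 158)/158) = 1/(53420 + (½)*(1/158)*84) = 1/(53420 + 21/79) = 1/(4220201/79) = 79/4220201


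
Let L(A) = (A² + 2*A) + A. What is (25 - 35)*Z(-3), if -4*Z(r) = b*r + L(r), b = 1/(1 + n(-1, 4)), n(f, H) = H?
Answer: -3/2 ≈ -1.5000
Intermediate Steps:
L(A) = A² + 3*A
b = ⅕ (b = 1/(1 + 4) = 1/5 = ⅕ ≈ 0.20000)
Z(r) = -r/20 - r*(3 + r)/4 (Z(r) = -(r/5 + r*(3 + r))/4 = -r/20 - r*(3 + r)/4)
(25 - 35)*Z(-3) = (25 - 35)*((1/20)*(-3)*(-16 - 5*(-3))) = -(-3)*(-16 + 15)/2 = -(-3)*(-1)/2 = -10*3/20 = -3/2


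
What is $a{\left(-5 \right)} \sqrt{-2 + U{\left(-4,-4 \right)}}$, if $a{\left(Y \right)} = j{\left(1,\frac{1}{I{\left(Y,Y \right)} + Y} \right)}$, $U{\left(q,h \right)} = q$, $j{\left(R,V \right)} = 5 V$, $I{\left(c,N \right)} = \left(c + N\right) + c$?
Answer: $- \frac{i \sqrt{6}}{4} \approx - 0.61237 i$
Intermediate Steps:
$I{\left(c,N \right)} = N + 2 c$ ($I{\left(c,N \right)} = \left(N + c\right) + c = N + 2 c$)
$a{\left(Y \right)} = \frac{5}{4 Y}$ ($a{\left(Y \right)} = \frac{5}{\left(Y + 2 Y\right) + Y} = \frac{5}{3 Y + Y} = \frac{5}{4 Y}$)
$a{\left(-5 \right)} \sqrt{-2 + U{\left(-4,-4 \right)}} = \frac{5}{4 \left(-5\right)} \sqrt{-2 - 4} = \frac{5}{4} \left(- \frac{1}{5}\right) \sqrt{-6} = - \frac{i \sqrt{6}}{4}$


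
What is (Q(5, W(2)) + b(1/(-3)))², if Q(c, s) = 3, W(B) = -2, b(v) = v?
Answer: 64/9 ≈ 7.1111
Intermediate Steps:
(Q(5, W(2)) + b(1/(-3)))² = (3 + 1/(-3))² = (3 - ⅓)² = (8/3)² = 64/9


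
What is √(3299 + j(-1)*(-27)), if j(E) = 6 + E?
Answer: 2*√791 ≈ 56.249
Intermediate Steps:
√(3299 + j(-1)*(-27)) = √(3299 + (6 - 1)*(-27)) = √(3299 + 5*(-27)) = √(3299 - 135) = √3164 = 2*√791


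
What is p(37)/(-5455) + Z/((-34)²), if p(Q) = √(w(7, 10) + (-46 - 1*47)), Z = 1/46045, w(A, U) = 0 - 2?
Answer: 1/53228020 - I*√95/5455 ≈ 1.8787e-8 - 0.0017868*I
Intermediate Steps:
w(A, U) = -2
Z = 1/46045 ≈ 2.1718e-5
p(Q) = I*√95 (p(Q) = √(-2 + (-46 - 1*47)) = √(-2 + (-46 - 47)) = √(-2 - 93) = √(-95) = I*√95)
p(37)/(-5455) + Z/((-34)²) = (I*√95)/(-5455) + 1/(46045*((-34)²)) = (I*√95)*(-1/5455) + (1/46045)/1156 = -I*√95/5455 + (1/46045)*(1/1156) = -I*√95/5455 + 1/53228020 = 1/53228020 - I*√95/5455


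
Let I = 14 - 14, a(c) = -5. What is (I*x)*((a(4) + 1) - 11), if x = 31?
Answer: 0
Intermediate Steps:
I = 0
(I*x)*((a(4) + 1) - 11) = (0*31)*((-5 + 1) - 11) = 0*(-4 - 11) = 0*(-15) = 0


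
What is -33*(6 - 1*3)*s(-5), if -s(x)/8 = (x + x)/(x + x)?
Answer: 792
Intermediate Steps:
s(x) = -8 (s(x) = -8*(x + x)/(x + x) = -8*2*x/(2*x) = -8*2*x*1/(2*x) = -8*1 = -8)
-33*(6 - 1*3)*s(-5) = -33*(6 - 1*3)*(-8) = -33*(6 - 3)*(-8) = -99*(-8) = -33*(-24) = 792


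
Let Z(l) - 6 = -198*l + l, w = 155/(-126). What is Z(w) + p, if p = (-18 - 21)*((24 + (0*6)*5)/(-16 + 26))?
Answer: 97487/630 ≈ 154.74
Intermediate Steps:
w = -155/126 (w = 155*(-1/126) = -155/126 ≈ -1.2302)
Z(l) = 6 - 197*l (Z(l) = 6 + (-198*l + l) = 6 - 197*l)
p = -468/5 (p = -39*(24 + 0*5)/10 = -39*(24 + 0)/10 = -936/10 = -39*12/5 = -468/5 ≈ -93.600)
Z(w) + p = (6 - 197*(-155/126)) - 468/5 = (6 + 30535/126) - 468/5 = 31291/126 - 468/5 = 97487/630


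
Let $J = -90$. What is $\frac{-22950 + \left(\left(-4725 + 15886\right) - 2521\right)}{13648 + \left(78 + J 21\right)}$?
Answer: $- \frac{7155}{5918} \approx -1.209$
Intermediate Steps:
$\frac{-22950 + \left(\left(-4725 + 15886\right) - 2521\right)}{13648 + \left(78 + J 21\right)} = \frac{-22950 + \left(\left(-4725 + 15886\right) - 2521\right)}{13648 + \left(78 - 1890\right)} = \frac{-22950 + \left(11161 - 2521\right)}{13648 + \left(78 - 1890\right)} = \frac{-22950 + 8640}{13648 - 1812} = - \frac{14310}{11836} = \left(-14310\right) \frac{1}{11836} = - \frac{7155}{5918}$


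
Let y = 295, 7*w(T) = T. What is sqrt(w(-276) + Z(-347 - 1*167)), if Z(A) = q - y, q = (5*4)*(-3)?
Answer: I*sqrt(19327)/7 ≈ 19.86*I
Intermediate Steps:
w(T) = T/7
q = -60 (q = 20*(-3) = -60)
Z(A) = -355 (Z(A) = -60 - 1*295 = -60 - 295 = -355)
sqrt(w(-276) + Z(-347 - 1*167)) = sqrt((1/7)*(-276) - 355) = sqrt(-276/7 - 355) = sqrt(-2761/7) = I*sqrt(19327)/7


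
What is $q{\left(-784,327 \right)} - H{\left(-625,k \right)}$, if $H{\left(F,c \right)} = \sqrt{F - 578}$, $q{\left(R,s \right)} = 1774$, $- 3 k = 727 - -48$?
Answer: $1774 - i \sqrt{1203} \approx 1774.0 - 34.684 i$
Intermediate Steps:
$k = - \frac{775}{3}$ ($k = - \frac{727 - -48}{3} = - \frac{727 + 48}{3} = \left(- \frac{1}{3}\right) 775 = - \frac{775}{3} \approx -258.33$)
$H{\left(F,c \right)} = \sqrt{-578 + F}$
$q{\left(-784,327 \right)} - H{\left(-625,k \right)} = 1774 - \sqrt{-578 - 625} = 1774 - \sqrt{-1203} = 1774 - i \sqrt{1203}$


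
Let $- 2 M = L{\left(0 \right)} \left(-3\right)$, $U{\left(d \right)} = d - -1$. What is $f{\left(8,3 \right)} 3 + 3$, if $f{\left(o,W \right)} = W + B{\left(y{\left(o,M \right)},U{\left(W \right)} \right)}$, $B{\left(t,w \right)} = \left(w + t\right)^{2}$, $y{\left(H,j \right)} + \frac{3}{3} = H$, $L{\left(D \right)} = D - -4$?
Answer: $375$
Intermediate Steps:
$L{\left(D \right)} = 4 + D$ ($L{\left(D \right)} = D + 4 = 4 + D$)
$U{\left(d \right)} = 1 + d$ ($U{\left(d \right)} = d + 1 = 1 + d$)
$M = 6$ ($M = - \frac{\left(4 + 0\right) \left(-3\right)}{2} = - \frac{4 \left(-3\right)}{2} = \left(- \frac{1}{2}\right) \left(-12\right) = 6$)
$y{\left(H,j \right)} = -1 + H$
$B{\left(t,w \right)} = \left(t + w\right)^{2}$
$f{\left(o,W \right)} = W + \left(W + o\right)^{2}$ ($f{\left(o,W \right)} = W + \left(\left(-1 + o\right) + \left(1 + W\right)\right)^{2} = W + \left(W + o\right)^{2}$)
$f{\left(8,3 \right)} 3 + 3 = \left(3 + \left(3 + 8\right)^{2}\right) 3 + 3 = \left(3 + 11^{2}\right) 3 + 3 = \left(3 + 121\right) 3 + 3 = 124 \cdot 3 + 3 = 372 + 3 = 375$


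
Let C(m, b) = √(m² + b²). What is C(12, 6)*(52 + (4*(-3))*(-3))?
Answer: 528*√5 ≈ 1180.6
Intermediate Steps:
C(m, b) = √(b² + m²)
C(12, 6)*(52 + (4*(-3))*(-3)) = √(6² + 12²)*(52 + (4*(-3))*(-3)) = √(36 + 144)*(52 - 12*(-3)) = √180*(52 + 36) = (6*√5)*88 = 528*√5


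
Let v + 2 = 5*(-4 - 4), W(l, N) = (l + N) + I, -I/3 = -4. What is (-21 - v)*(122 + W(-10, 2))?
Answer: 2646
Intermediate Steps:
I = 12 (I = -3*(-4) = 12)
W(l, N) = 12 + N + l (W(l, N) = (l + N) + 12 = (N + l) + 12 = 12 + N + l)
v = -42 (v = -2 + 5*(-4 - 4) = -2 + 5*(-8) = -2 - 40 = -42)
(-21 - v)*(122 + W(-10, 2)) = (-21 - 1*(-42))*(122 + (12 + 2 - 10)) = (-21 + 42)*(122 + 4) = 21*126 = 2646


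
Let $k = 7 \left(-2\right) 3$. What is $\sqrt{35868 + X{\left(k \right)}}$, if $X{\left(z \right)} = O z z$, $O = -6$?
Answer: $14 \sqrt{129} \approx 159.01$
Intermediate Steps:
$k = -42$ ($k = \left(-14\right) 3 = -42$)
$X{\left(z \right)} = - 6 z^{2}$ ($X{\left(z \right)} = - 6 z z = - 6 z^{2}$)
$\sqrt{35868 + X{\left(k \right)}} = \sqrt{35868 - 6 \left(-42\right)^{2}} = \sqrt{35868 - 10584} = \sqrt{25284} = 14 \sqrt{129}$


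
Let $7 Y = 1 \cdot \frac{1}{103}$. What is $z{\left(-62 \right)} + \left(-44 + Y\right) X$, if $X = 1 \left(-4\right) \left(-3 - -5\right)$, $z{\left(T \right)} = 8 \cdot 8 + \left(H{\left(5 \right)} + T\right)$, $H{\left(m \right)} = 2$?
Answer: $\frac{256668}{721} \approx 355.99$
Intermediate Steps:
$z{\left(T \right)} = 66 + T$ ($z{\left(T \right)} = 8 \cdot 8 + \left(2 + T\right) = 64 + \left(2 + T\right) = 66 + T$)
$X = -8$ ($X = - 4 \left(-3 + 5\right) = \left(-4\right) 2 = -8$)
$Y = \frac{1}{721}$ ($Y = \frac{1 \cdot \frac{1}{103}}{7} = \frac{1}{7} \cdot \frac{1}{103} = \frac{1}{721} \approx 0.001387$)
$z{\left(-62 \right)} + \left(-44 + Y\right) X = \left(66 - 62\right) + \left(-44 + \frac{1}{721}\right) \left(-8\right) = 4 - - \frac{253784}{721} = 4 + \frac{253784}{721} = \frac{256668}{721}$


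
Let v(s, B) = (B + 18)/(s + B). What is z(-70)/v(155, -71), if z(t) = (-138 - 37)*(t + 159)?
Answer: 1308300/53 ≈ 24685.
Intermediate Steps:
v(s, B) = (18 + B)/(B + s)
z(t) = -27825 - 175*t (z(t) = -175*(159 + t) = -27825 - 175*t)
z(-70)/v(155, -71) = (-27825 - 175*(-70))/(((18 - 71)/(-71 + 155))) = (-27825 + 12250)/((-53/84)) = -15575/((1/84)*(-53)) = -15575/(-53/84) = -15575*(-84/53) = 1308300/53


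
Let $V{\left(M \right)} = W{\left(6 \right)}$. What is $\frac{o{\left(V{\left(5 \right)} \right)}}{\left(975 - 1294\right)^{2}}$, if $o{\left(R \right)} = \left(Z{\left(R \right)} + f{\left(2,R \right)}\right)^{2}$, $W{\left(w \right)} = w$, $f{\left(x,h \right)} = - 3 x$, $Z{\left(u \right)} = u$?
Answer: $0$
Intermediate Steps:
$V{\left(M \right)} = 6$
$o{\left(R \right)} = \left(-6 + R\right)^{2}$ ($o{\left(R \right)} = \left(R - 6\right)^{2} = \left(-6 + R\right)^{2}$)
$\frac{o{\left(V{\left(5 \right)} \right)}}{\left(975 - 1294\right)^{2}} = \frac{\left(-6 + 6\right)^{2}}{\left(975 - 1294\right)^{2}} = \frac{0^{2}}{\left(-319\right)^{2}} = \frac{0}{101761} = 0 \cdot \frac{1}{101761} = 0$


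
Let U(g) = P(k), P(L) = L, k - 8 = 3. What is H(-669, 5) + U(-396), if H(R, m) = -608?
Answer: -597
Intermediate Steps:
k = 11 (k = 8 + 3 = 11)
U(g) = 11
H(-669, 5) + U(-396) = -608 + 11 = -597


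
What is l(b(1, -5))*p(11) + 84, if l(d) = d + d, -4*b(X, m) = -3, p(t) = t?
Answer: 201/2 ≈ 100.50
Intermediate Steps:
b(X, m) = ¾ (b(X, m) = -¼*(-3) = ¾)
l(d) = 2*d
l(b(1, -5))*p(11) + 84 = (2*(¾))*11 + 84 = (3/2)*11 + 84 = 33/2 + 84 = 201/2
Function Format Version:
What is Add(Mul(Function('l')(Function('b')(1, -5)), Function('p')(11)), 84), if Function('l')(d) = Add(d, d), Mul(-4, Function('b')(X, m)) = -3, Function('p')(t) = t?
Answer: Rational(201, 2) ≈ 100.50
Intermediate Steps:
Function('b')(X, m) = Rational(3, 4) (Function('b')(X, m) = Mul(Rational(-1, 4), -3) = Rational(3, 4))
Function('l')(d) = Mul(2, d)
Add(Mul(Function('l')(Function('b')(1, -5)), Function('p')(11)), 84) = Add(Mul(Mul(2, Rational(3, 4)), 11), 84) = Add(Mul(Rational(3, 2), 11), 84) = Add(Rational(33, 2), 84) = Rational(201, 2)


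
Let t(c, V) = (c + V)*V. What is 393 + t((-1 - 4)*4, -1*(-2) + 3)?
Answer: 318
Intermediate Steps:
t(c, V) = V*(V + c) (t(c, V) = (V + c)*V = V*(V + c))
393 + t((-1 - 4)*4, -1*(-2) + 3) = 393 + (-1*(-2) + 3)*((-1*(-2) + 3) + (-1 - 4)*4) = 393 + (2 + 3)*((2 + 3) - 5*4) = 393 + 5*(5 - 20) = 393 + 5*(-15) = 393 - 75 = 318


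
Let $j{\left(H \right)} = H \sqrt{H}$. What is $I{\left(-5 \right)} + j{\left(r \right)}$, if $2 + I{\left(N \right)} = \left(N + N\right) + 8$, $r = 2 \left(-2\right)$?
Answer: $-4 - 8 i \approx -4.0 - 8.0 i$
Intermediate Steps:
$r = -4$
$I{\left(N \right)} = 6 + 2 N$ ($I{\left(N \right)} = -2 + \left(\left(N + N\right) + 8\right) = -2 + \left(2 N + 8\right) = -2 + \left(8 + 2 N\right) = 6 + 2 N$)
$j{\left(H \right)} = H^{\frac{3}{2}}$
$I{\left(-5 \right)} + j{\left(r \right)} = \left(6 + 2 \left(-5\right)\right) + \left(-4\right)^{\frac{3}{2}} = \left(6 - 10\right) - 8 i = -4 - 8 i$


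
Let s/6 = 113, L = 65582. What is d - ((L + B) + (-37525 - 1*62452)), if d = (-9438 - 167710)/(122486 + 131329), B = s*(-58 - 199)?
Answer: 52956038267/253815 ≈ 2.0864e+5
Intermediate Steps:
s = 678 (s = 6*113 = 678)
B = -174246 (B = 678*(-58 - 199) = 678*(-257) = -174246)
d = -177148/253815 ≈ -0.69794
d - ((L + B) + (-37525 - 1*62452)) = -177148/253815 - ((65582 - 174246) + (-37525 - 1*62452)) = -177148/253815 - (-108664 + (-37525 - 62452)) = -177148/253815 - (-108664 - 99977) = -177148/253815 - 1*(-208641) = -177148/253815 + 208641 = 52956038267/253815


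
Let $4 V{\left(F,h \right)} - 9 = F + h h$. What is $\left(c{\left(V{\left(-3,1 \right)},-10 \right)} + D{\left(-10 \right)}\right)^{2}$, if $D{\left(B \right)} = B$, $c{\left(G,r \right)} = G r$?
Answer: $\frac{3025}{4} \approx 756.25$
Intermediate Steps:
$V{\left(F,h \right)} = \frac{9}{4} + \frac{F}{4} + \frac{h^{2}}{4}$ ($V{\left(F,h \right)} = \frac{9}{4} + \frac{F + h h}{4} = \frac{9}{4} + \frac{F + h^{2}}{4} = \frac{9}{4} + \left(\frac{F}{4} + \frac{h^{2}}{4}\right) = \frac{9}{4} + \frac{F}{4} + \frac{h^{2}}{4}$)
$\left(c{\left(V{\left(-3,1 \right)},-10 \right)} + D{\left(-10 \right)}\right)^{2} = \left(\left(\frac{9}{4} + \frac{1}{4} \left(-3\right) + \frac{1^{2}}{4}\right) \left(-10\right) - 10\right)^{2} = \left(\left(\frac{9}{4} - \frac{3}{4} + \frac{1}{4} \cdot 1\right) \left(-10\right) - 10\right)^{2} = \left(\left(\frac{9}{4} - \frac{3}{4} + \frac{1}{4}\right) \left(-10\right) - 10\right)^{2} = \left(\frac{7}{4} \left(-10\right) - 10\right)^{2} = \left(- \frac{35}{2} - 10\right)^{2} = \left(- \frac{55}{2}\right)^{2} = \frac{3025}{4}$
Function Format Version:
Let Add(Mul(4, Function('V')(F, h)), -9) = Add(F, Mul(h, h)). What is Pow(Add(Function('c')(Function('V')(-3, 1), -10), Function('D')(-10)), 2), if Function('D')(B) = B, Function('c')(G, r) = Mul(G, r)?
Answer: Rational(3025, 4) ≈ 756.25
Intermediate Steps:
Function('V')(F, h) = Add(Rational(9, 4), Mul(Rational(1, 4), F), Mul(Rational(1, 4), Pow(h, 2))) (Function('V')(F, h) = Add(Rational(9, 4), Mul(Rational(1, 4), Add(F, Mul(h, h)))) = Add(Rational(9, 4), Mul(Rational(1, 4), Add(F, Pow(h, 2)))) = Add(Rational(9, 4), Add(Mul(Rational(1, 4), F), Mul(Rational(1, 4), Pow(h, 2)))) = Add(Rational(9, 4), Mul(Rational(1, 4), F), Mul(Rational(1, 4), Pow(h, 2))))
Pow(Add(Function('c')(Function('V')(-3, 1), -10), Function('D')(-10)), 2) = Pow(Add(Mul(Add(Rational(9, 4), Mul(Rational(1, 4), -3), Mul(Rational(1, 4), Pow(1, 2))), -10), -10), 2) = Pow(Add(Mul(Add(Rational(9, 4), Rational(-3, 4), Mul(Rational(1, 4), 1)), -10), -10), 2) = Pow(Add(Mul(Add(Rational(9, 4), Rational(-3, 4), Rational(1, 4)), -10), -10), 2) = Pow(Add(Mul(Rational(7, 4), -10), -10), 2) = Pow(Add(Rational(-35, 2), -10), 2) = Pow(Rational(-55, 2), 2) = Rational(3025, 4)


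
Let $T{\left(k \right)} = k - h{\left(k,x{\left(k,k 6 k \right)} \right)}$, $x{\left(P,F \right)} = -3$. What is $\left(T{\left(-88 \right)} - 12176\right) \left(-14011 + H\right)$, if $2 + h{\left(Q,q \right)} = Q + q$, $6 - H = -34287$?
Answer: $-246852222$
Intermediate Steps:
$H = 34293$ ($H = 6 - -34287 = 6 + 34287 = 34293$)
$h{\left(Q,q \right)} = -2 + Q + q$ ($h{\left(Q,q \right)} = -2 + \left(Q + q\right) = -2 + Q + q$)
$T{\left(k \right)} = 5$ ($T{\left(k \right)} = k - \left(-2 + k - 3\right) = k - \left(-5 + k\right) = 5$)
$\left(T{\left(-88 \right)} - 12176\right) \left(-14011 + H\right) = \left(5 - 12176\right) \left(-14011 + 34293\right) = \left(-12171\right) 20282 = -246852222$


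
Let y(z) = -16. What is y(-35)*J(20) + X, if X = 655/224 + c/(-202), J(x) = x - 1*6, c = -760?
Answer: -4916501/22624 ≈ -217.31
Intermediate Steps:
J(x) = -6 + x (J(x) = x - 6 = -6 + x)
X = 151275/22624 (X = 655/224 - 760/(-202) = 655*(1/224) - 760*(-1/202) = 655/224 + 380/101 = 151275/22624 ≈ 6.6865)
y(-35)*J(20) + X = -16*(-6 + 20) + 151275/22624 = -16*14 + 151275/22624 = -224 + 151275/22624 = -4916501/22624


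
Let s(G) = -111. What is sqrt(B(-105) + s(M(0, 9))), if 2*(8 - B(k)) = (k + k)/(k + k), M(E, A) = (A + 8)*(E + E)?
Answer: 3*I*sqrt(46)/2 ≈ 10.173*I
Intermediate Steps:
M(E, A) = 2*E*(8 + A) (M(E, A) = (8 + A)*(2*E) = 2*E*(8 + A))
B(k) = 15/2 (B(k) = 8 - (k + k)/(2*(k + k)) = 8 - 2*k/(2*(2*k)) = 8 - 2*k*1/(2*k)/2 = 8 - 1/2*1 = 8 - 1/2 = 15/2)
sqrt(B(-105) + s(M(0, 9))) = sqrt(15/2 - 111) = sqrt(-207/2) = 3*I*sqrt(46)/2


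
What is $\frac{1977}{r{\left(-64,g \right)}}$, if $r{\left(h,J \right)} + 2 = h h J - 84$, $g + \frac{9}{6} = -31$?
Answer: $- \frac{659}{44402} \approx -0.014842$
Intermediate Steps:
$g = - \frac{65}{2}$ ($g = - \frac{3}{2} - 31 = - \frac{65}{2} \approx -32.5$)
$r{\left(h,J \right)} = -86 + J h^{2}$ ($r{\left(h,J \right)} = -2 + \left(h h J - 84\right) = -2 + \left(h^{2} J - 84\right) = -2 + \left(J h^{2} - 84\right) = -2 + \left(-84 + J h^{2}\right) = -86 + J h^{2}$)
$\frac{1977}{r{\left(-64,g \right)}} = \frac{1977}{-86 - \frac{65 \left(-64\right)^{2}}{2}} = \frac{1977}{-86 - 133120} = \frac{1977}{-133206} = 1977 \left(- \frac{1}{133206}\right) = - \frac{659}{44402}$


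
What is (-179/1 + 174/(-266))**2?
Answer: 570923236/17689 ≈ 32276.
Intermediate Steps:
(-179/1 + 174/(-266))**2 = (-179*1 + 174*(-1/266))**2 = (-179 - 87/133)**2 = (-23894/133)**2 = 570923236/17689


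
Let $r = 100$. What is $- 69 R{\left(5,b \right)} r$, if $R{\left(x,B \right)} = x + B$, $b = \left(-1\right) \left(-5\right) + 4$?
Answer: $-96600$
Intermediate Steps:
$b = 9$ ($b = 5 + 4 = 9$)
$R{\left(x,B \right)} = B + x$
$- 69 R{\left(5,b \right)} r = - 69 \left(9 + 5\right) 100 = \left(-69\right) 14 \cdot 100 = \left(-966\right) 100 = -96600$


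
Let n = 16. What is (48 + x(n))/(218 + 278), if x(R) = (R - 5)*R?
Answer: 14/31 ≈ 0.45161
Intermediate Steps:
x(R) = R*(-5 + R) (x(R) = (-5 + R)*R = R*(-5 + R))
(48 + x(n))/(218 + 278) = (48 + 16*(-5 + 16))/(218 + 278) = (48 + 16*11)/496 = (48 + 176)*(1/496) = 224*(1/496) = 14/31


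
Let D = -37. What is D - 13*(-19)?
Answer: 210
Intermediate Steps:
D - 13*(-19) = -37 - 13*(-19) = -37 + 247 = 210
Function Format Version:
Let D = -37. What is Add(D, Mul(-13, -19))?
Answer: 210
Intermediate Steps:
Add(D, Mul(-13, -19)) = Add(-37, Mul(-13, -19)) = Add(-37, 247) = 210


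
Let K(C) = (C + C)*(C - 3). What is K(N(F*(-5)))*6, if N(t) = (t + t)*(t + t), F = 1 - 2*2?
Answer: 9687600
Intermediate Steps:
F = -3 (F = 1 - 4 = -3)
N(t) = 4*t**2 (N(t) = (2*t)*(2*t) = 4*t**2)
K(C) = 2*C*(-3 + C) (K(C) = (2*C)*(-3 + C) = 2*C*(-3 + C))
K(N(F*(-5)))*6 = (2*(4*(-3*(-5))**2)*(-3 + 4*(-3*(-5))**2))*6 = (2*(4*15**2)*(-3 + 4*15**2))*6 = (2*(4*225)*(-3 + 4*225))*6 = (2*900*(-3 + 900))*6 = (2*900*897)*6 = 1614600*6 = 9687600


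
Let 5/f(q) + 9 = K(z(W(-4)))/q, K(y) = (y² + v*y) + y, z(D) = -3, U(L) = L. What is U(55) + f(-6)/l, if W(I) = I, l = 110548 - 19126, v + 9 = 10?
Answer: 47767990/868509 ≈ 55.000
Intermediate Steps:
v = 1 (v = -9 + 10 = 1)
l = 91422
K(y) = y² + 2*y (K(y) = (y² + 1*y) + y = (y² + y) + y = (y + y²) + y = y² + 2*y)
f(q) = 5/(-9 + 3/q) (f(q) = 5/(-9 + (-3*(2 - 3))/q) = 5/(-9 + (-3*(-1))/q) = 5/(-9 + 3/q))
U(55) + f(-6)/l = 55 - 5*(-6)/(-3 + 9*(-6))/91422 = 55 - 5*(-6)/(-3 - 54)*(1/91422) = 55 - 5*(-6)/(-57)*(1/91422) = 55 - 5*(-6)*(-1/57)*(1/91422) = 55 - 10/19*1/91422 = 55 - 5/868509 = 47767990/868509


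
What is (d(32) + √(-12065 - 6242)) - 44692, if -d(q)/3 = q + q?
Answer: -44884 + I*√18307 ≈ -44884.0 + 135.3*I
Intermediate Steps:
d(q) = -6*q (d(q) = -3*(q + q) = -6*q)
(d(32) + √(-12065 - 6242)) - 44692 = (-6*32 + √(-12065 - 6242)) - 44692 = (-192 + √(-18307)) - 44692 = (-192 + I*√18307) - 44692 = -44884 + I*√18307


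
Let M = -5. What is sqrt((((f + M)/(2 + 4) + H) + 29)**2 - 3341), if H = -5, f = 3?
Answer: 2*I*sqrt(6257)/3 ≈ 52.734*I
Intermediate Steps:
sqrt((((f + M)/(2 + 4) + H) + 29)**2 - 3341) = sqrt((((3 - 5)/(2 + 4) - 5) + 29)**2 - 3341) = sqrt(((-2/6 - 5) + 29)**2 - 3341) = sqrt(((-2*1/6 - 5) + 29)**2 - 3341) = sqrt(((-1/3 - 5) + 29)**2 - 3341) = sqrt((-16/3 + 29)**2 - 3341) = sqrt((71/3)**2 - 3341) = sqrt(5041/9 - 3341) = sqrt(-25028/9) = 2*I*sqrt(6257)/3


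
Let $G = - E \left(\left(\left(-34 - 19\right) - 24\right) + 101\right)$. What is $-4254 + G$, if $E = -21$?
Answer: $-3750$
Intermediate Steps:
$G = 504$ ($G = \left(-1\right) \left(-21\right) \left(\left(\left(-34 - 19\right) - 24\right) + 101\right) = 21 \left(\left(-53 - 24\right) + 101\right) = 21 \left(-77 + 101\right) = 21 \cdot 24 = 504$)
$-4254 + G = -4254 + 504 = -3750$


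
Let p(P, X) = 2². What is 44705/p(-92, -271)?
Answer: 44705/4 ≈ 11176.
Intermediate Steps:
p(P, X) = 4
44705/p(-92, -271) = 44705/4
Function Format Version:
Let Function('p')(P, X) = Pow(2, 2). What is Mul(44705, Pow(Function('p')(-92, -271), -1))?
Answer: Rational(44705, 4) ≈ 11176.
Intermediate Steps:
Function('p')(P, X) = 4
Mul(44705, Pow(Function('p')(-92, -271), -1)) = Mul(44705, Pow(4, -1)) = Mul(44705, Rational(1, 4)) = Rational(44705, 4)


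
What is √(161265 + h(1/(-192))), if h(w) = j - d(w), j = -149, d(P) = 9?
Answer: √161107 ≈ 401.38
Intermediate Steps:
h(w) = -158 (h(w) = -149 - 1*9 = -149 - 9 = -158)
√(161265 + h(1/(-192))) = √(161265 - 158) = √161107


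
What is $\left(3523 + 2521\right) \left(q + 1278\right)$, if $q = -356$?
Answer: $5572568$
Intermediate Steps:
$\left(3523 + 2521\right) \left(q + 1278\right) = \left(3523 + 2521\right) \left(-356 + 1278\right) = 6044 \cdot 922 = 5572568$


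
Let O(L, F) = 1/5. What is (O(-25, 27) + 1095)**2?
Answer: 29986576/25 ≈ 1.1995e+6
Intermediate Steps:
O(L, F) = 1/5
(O(-25, 27) + 1095)**2 = (1/5 + 1095)**2 = (5476/5)**2 = 29986576/25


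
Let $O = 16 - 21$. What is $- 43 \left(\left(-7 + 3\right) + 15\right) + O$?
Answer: $-478$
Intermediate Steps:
$O = -5$
$- 43 \left(\left(-7 + 3\right) + 15\right) + O = - 43 \left(\left(-7 + 3\right) + 15\right) - 5 = - 43 \left(-4 + 15\right) - 5 = \left(-43\right) 11 - 5 = -473 - 5 = -478$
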